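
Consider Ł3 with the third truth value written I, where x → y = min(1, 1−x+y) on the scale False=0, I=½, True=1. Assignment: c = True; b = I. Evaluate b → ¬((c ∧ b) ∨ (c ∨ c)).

c ∧ b = True ∧ I = I
c ∨ c = True ∨ True = True
(c ∧ b) ∨ (c ∨ c) = I ∨ True = True
¬((c ∧ b) ∨ (c ∨ c)) = ¬True = False
b → ¬((c ∧ b) ∨ (c ∨ c)) = I → False = I

I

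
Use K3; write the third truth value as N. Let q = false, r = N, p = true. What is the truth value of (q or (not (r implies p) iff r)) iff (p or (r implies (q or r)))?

N

r implies p = N implies true = true  [not N or true]
not (r implies p) = not true = false
not (r implies p) iff r = false iff N = N
q or (not (r implies p) iff r) = false or N = N
q or r = false or N = N
r implies (q or r) = N implies N = N
p or (r implies (q or r)) = true or N = true
(q or (not (r implies p) iff r)) iff (p or (r implies (q or r))) = N iff true = N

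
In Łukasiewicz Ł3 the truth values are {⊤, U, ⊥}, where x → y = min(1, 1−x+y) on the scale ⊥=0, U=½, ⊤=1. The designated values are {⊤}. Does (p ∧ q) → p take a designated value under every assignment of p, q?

Every assignment of p, q over {⊤, U, ⊥} gives a value in {⊤}.
In particular, with p=U, q=U: (p ∧ q) → p = ⊤.

Yes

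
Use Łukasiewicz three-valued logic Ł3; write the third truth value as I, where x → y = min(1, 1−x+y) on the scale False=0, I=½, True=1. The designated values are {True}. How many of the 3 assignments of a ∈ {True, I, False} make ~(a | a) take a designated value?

1

a=True: False ·
a=I: I ·
a=False: True ✓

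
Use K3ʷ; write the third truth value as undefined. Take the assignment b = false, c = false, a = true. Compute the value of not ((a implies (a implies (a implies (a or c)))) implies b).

a or c = true or false = true
a implies (a or c) = true implies true = true
a implies (a implies (a or c)) = true implies true = true
a implies (a implies (a implies (a or c))) = true implies true = true
(a implies (a implies (a implies (a or c)))) implies b = true implies false = false
not ((a implies (a implies (a implies (a or c)))) implies b) = not false = true

true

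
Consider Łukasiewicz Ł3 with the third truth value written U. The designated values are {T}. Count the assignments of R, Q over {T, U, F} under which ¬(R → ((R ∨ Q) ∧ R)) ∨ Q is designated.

Designated under: (R=T, Q=T); (R=U, Q=T); (R=F, Q=T).

3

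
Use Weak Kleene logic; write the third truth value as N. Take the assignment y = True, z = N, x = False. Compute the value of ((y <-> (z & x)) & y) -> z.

z & x = N & False = N
y <-> (z & x) = True <-> N = N
(y <-> (z & x)) & y = N & True = N
((y <-> (z & x)) & y) -> z = N -> N = N  [any arg is the third value ⇒ result is the third value]

N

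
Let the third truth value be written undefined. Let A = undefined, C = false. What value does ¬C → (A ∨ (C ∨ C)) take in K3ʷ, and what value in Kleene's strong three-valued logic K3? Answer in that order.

In K3ʷ: ¬C = ¬false = true
C ∨ C = false ∨ false = false
A ∨ (C ∨ C) = undefined ∨ false = undefined
¬C → (A ∨ (C ∨ C)) = true → undefined = undefined  [any arg is the third value ⇒ result is the third value]
In Kleene's strong three-valued logic K3: ¬C = ¬false = true
C ∨ C = false ∨ false = false
A ∨ (C ∨ C) = undefined ∨ false = undefined
¬C → (A ∨ (C ∨ C)) = true → undefined = undefined  [¬true ∨ undefined]

undefined; undefined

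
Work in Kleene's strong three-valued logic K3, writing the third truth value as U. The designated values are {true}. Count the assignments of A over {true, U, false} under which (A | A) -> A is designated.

A=true: true ✓
A=U: U ·
A=false: true ✓

2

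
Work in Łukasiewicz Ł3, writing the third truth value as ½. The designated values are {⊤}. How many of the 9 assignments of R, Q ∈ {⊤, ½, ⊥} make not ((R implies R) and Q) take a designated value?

Designated under: (R=⊤, Q=⊥); (R=½, Q=⊥); (R=⊥, Q=⊥).

3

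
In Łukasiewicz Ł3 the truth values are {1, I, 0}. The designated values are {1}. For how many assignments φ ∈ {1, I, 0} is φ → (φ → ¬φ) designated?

φ=1: 0 ·
φ=I: 1 ✓
φ=0: 1 ✓

2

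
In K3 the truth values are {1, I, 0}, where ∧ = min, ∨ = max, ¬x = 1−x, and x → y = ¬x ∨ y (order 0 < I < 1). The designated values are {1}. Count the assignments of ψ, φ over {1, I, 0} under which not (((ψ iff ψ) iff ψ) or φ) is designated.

Designated under: (ψ=0, φ=0).

1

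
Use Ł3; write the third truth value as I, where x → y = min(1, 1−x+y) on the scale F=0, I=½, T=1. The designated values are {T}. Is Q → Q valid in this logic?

Yes

Every assignment of Q over {T, I, F} gives a value in {T}.
In particular, with Q=I: Q → Q = T.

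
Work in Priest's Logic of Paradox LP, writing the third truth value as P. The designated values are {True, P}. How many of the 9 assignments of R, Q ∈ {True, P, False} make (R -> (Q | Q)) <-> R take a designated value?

Of the 9 assignments, 5 give a value in {True, P}.

5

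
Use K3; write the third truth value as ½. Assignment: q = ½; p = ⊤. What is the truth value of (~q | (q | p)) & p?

~q = ~½ = ½
q | p = ½ | ⊤ = ⊤
~q | (q | p) = ½ | ⊤ = ⊤
(~q | (q | p)) & p = ⊤ & ⊤ = ⊤

⊤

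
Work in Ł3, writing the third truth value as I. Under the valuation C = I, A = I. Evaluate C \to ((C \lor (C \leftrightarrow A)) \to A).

C \leftrightarrow A = I \leftrightarrow I = true  [1 − |½−½|]
C \lor (C \leftrightarrow A) = I \lor true = true
(C \lor (C \leftrightarrow A)) \to A = true \to I = I
C \to ((C \lor (C \leftrightarrow A)) \to A) = I \to I = true

true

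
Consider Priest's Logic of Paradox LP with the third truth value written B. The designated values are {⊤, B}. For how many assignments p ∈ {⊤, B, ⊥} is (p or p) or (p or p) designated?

2

p=⊤: ⊤ ✓
p=B: B ✓
p=⊥: ⊥ ·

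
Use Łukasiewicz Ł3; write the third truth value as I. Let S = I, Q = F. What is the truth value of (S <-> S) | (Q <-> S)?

S <-> S = I <-> I = T  [1 − |½−½|]
Q <-> S = F <-> I = I
(S <-> S) | (Q <-> S) = T | I = T

T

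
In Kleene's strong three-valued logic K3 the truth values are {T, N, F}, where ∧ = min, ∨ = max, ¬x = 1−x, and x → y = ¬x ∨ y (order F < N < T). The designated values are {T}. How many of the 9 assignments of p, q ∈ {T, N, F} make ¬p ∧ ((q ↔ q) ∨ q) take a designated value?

Designated under: (p=F, q=T); (p=F, q=F).

2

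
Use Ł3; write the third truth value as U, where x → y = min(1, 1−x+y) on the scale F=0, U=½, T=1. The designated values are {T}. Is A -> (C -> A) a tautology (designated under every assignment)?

Yes

Every assignment of A, C over {T, U, F} gives a value in {T}.
In particular, with A=U, C=U: A -> (C -> A) = T.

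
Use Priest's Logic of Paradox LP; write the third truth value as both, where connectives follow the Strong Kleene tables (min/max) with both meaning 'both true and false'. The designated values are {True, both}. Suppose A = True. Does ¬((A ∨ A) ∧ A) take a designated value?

No

A ∨ A = True ∨ True = True
(A ∨ A) ∧ A = True ∧ True = True
¬((A ∨ A) ∧ A) = ¬True = False
False ∉ {True, both}.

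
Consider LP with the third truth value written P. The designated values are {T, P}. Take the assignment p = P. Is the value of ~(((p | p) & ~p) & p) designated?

Yes

p | p = P | P = P
~p = ~P = P
(p | p) & ~p = P & P = P
((p | p) & ~p) & p = P & P = P
~(((p | p) & ~p) & p) = ~P = P
P ∈ {T, P}.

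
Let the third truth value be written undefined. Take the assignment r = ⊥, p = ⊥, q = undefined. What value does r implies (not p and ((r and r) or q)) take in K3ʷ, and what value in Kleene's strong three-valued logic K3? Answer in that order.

undefined; ⊤

In K3ʷ: not p = not ⊥ = ⊤
r and r = ⊥ and ⊥ = ⊥
(r and r) or q = ⊥ or undefined = undefined
not p and ((r and r) or q) = ⊤ and undefined = undefined
r implies (not p and ((r and r) or q)) = ⊥ implies undefined = undefined
In Kleene's strong three-valued logic K3: not p = not ⊥ = ⊤
r and r = ⊥ and ⊥ = ⊥
(r and r) or q = ⊥ or undefined = undefined
not p and ((r and r) or q) = ⊤ and undefined = undefined
r implies (not p and ((r and r) or q)) = ⊥ implies undefined = ⊤  [not ⊥ or undefined]
They differ because K3ʷ and Kleene's strong three-valued logic K3 treat undefined differently under the binary connectives.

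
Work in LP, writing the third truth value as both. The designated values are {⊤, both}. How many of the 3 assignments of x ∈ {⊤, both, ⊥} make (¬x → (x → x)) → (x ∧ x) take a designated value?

x=⊤: ⊤ ✓
x=both: both ✓
x=⊥: ⊥ ·

2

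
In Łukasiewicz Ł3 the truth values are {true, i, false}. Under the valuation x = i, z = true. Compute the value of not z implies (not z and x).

not z = not true = false
not z = not true = false
not z and x = false and i = false
not z implies (not z and x) = false implies false = true

true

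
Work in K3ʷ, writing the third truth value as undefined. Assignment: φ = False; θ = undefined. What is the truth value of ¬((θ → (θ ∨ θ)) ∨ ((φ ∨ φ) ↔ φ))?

θ ∨ θ = undefined ∨ undefined = undefined
θ → (θ ∨ θ) = undefined → undefined = undefined  [any arg is the third value ⇒ result is the third value]
φ ∨ φ = False ∨ False = False
(φ ∨ φ) ↔ φ = False ↔ False = True
(θ → (θ ∨ θ)) ∨ ((φ ∨ φ) ↔ φ) = undefined ∨ True = undefined
¬((θ → (θ ∨ θ)) ∨ ((φ ∨ φ) ↔ φ)) = ¬undefined = undefined

undefined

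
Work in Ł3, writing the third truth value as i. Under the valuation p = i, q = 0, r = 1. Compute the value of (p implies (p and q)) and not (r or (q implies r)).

p and q = i and 0 = 0
p implies (p and q) = i implies 0 = i  [min(1, 1−½+0)]
q implies r = 0 implies 1 = 1
r or (q implies r) = 1 or 1 = 1
not (r or (q implies r)) = not 1 = 0
(p implies (p and q)) and not (r or (q implies r)) = i and 0 = 0

0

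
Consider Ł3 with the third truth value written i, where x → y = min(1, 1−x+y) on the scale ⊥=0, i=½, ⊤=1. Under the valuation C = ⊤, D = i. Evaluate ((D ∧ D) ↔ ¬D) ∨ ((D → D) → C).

⊤

D ∧ D = i ∧ i = i
¬D = ¬i = i
(D ∧ D) ↔ ¬D = i ↔ i = ⊤  [1 − |½−½|]
D → D = i → i = ⊤
(D → D) → C = ⊤ → ⊤ = ⊤
((D ∧ D) ↔ ¬D) ∨ ((D → D) → C) = ⊤ ∨ ⊤ = ⊤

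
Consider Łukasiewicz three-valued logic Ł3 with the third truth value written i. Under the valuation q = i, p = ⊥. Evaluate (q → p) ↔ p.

i

q → p = i → ⊥ = i
(q → p) ↔ p = i ↔ ⊥ = i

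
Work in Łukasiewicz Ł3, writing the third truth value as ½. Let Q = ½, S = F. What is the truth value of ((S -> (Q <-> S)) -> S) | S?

Q <-> S = ½ <-> F = ½  [1 − |½−0|]
S -> (Q <-> S) = F -> ½ = T
(S -> (Q <-> S)) -> S = T -> F = F
((S -> (Q <-> S)) -> S) | S = F | F = F

F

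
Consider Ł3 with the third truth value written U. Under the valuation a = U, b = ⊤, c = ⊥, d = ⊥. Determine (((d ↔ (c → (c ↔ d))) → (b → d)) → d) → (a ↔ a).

⊤

c ↔ d = ⊥ ↔ ⊥ = ⊤
c → (c ↔ d) = ⊥ → ⊤ = ⊤
d ↔ (c → (c ↔ d)) = ⊥ ↔ ⊤ = ⊥
b → d = ⊤ → ⊥ = ⊥
(d ↔ (c → (c ↔ d))) → (b → d) = ⊥ → ⊥ = ⊤
((d ↔ (c → (c ↔ d))) → (b → d)) → d = ⊤ → ⊥ = ⊥
a ↔ a = U ↔ U = ⊤
(((d ↔ (c → (c ↔ d))) → (b → d)) → d) → (a ↔ a) = ⊥ → ⊤ = ⊤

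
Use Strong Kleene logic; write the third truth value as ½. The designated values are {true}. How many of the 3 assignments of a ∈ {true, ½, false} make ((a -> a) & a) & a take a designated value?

a=true: true ✓
a=½: ½ ·
a=false: false ·

1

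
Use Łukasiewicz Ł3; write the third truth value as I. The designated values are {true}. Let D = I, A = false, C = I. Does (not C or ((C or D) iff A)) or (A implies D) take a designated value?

not C = not I = I
C or D = I or I = I
(C or D) iff A = I iff false = I  [1 − |½−0|]
not C or ((C or D) iff A) = I or I = I
A implies D = false implies I = true
(not C or ((C or D) iff A)) or (A implies D) = I or true = true
true ∈ {true}.

Yes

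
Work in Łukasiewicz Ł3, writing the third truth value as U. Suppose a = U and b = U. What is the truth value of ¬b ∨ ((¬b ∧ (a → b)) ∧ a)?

U

¬b = ¬U = U
¬b = ¬U = U
a → b = U → U = T
¬b ∧ (a → b) = U ∧ T = U
(¬b ∧ (a → b)) ∧ a = U ∧ U = U
¬b ∨ ((¬b ∧ (a → b)) ∧ a) = U ∨ U = U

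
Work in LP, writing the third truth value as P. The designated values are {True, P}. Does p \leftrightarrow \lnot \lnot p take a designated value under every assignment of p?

Yes

Every assignment of p over {True, P, False} gives a value in {True, P}.
In particular, with p=P: p \leftrightarrow \lnot \lnot p = P.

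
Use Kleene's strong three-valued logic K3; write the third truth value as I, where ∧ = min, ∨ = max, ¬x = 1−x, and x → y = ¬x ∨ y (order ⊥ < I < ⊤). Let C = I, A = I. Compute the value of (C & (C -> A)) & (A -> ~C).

C -> A = I -> I = I  [~I | I]
C & (C -> A) = I & I = I
~C = ~I = I
A -> ~C = I -> I = I
(C & (C -> A)) & (A -> ~C) = I & I = I

I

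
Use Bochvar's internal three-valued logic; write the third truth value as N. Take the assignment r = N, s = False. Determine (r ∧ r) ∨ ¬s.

N

r ∧ r = N ∧ N = N
¬s = ¬False = True
(r ∧ r) ∨ ¬s = N ∨ True = N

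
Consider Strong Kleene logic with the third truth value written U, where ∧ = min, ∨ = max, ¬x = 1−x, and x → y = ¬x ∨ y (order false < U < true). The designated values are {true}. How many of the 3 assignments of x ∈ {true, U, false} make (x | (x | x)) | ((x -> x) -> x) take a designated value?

x=true: true ✓
x=U: U ·
x=false: false ·

1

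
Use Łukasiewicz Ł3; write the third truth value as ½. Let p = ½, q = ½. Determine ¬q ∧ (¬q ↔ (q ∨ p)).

½

¬q = ¬½ = ½
¬q = ¬½ = ½
q ∨ p = ½ ∨ ½ = ½
¬q ↔ (q ∨ p) = ½ ↔ ½ = True  [1 − |½−½|]
¬q ∧ (¬q ↔ (q ∨ p)) = ½ ∧ True = ½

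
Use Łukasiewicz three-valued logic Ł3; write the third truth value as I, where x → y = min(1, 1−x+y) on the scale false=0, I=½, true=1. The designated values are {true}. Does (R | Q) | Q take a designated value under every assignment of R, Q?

No

Countermodel: R=I, Q=I gives I, which is not designated.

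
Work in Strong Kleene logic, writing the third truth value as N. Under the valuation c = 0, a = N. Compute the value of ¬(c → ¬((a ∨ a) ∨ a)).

0

a ∨ a = N ∨ N = N
(a ∨ a) ∨ a = N ∨ N = N
¬((a ∨ a) ∨ a) = ¬N = N
c → ¬((a ∨ a) ∨ a) = 0 → N = 1
¬(c → ¬((a ∨ a) ∨ a)) = ¬1 = 0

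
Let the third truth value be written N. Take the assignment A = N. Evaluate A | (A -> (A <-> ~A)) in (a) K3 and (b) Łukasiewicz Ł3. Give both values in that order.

In K3: ~A = ~N = N
A <-> ~A = N <-> N = N
A -> (A <-> ~A) = N -> N = N  [~N | N]
A | (A -> (A <-> ~A)) = N | N = N
In Łukasiewicz Ł3: ~A = ~N = N
A <-> ~A = N <-> N = True  [1 − |½−½|]
A -> (A <-> ~A) = N -> True = True
A | (A -> (A <-> ~A)) = N | True = True
They differ because K3 and Łukasiewicz Ł3 treat N differently under implication.

N; True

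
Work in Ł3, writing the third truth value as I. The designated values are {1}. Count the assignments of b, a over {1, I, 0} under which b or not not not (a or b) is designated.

Designated under: (b=1, a=1); (b=1, a=I); (b=1, a=0); (b=0, a=0).

4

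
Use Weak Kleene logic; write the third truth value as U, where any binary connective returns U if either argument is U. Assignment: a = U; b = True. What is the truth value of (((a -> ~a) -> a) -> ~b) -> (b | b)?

~a = ~U = U
a -> ~a = U -> U = U
(a -> ~a) -> a = U -> U = U
~b = ~True = False
((a -> ~a) -> a) -> ~b = U -> False = U
b | b = True | True = True
(((a -> ~a) -> a) -> ~b) -> (b | b) = U -> True = U

U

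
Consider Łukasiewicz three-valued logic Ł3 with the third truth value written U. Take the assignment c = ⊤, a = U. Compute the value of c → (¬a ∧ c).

¬a = ¬U = U
¬a ∧ c = U ∧ ⊤ = U
c → (¬a ∧ c) = ⊤ → U = U

U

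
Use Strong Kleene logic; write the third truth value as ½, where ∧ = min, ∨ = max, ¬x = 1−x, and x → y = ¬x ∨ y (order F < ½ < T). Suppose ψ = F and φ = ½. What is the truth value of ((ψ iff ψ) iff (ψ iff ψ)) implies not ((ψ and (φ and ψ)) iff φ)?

½

ψ iff ψ = F iff F = T
ψ iff ψ = F iff F = T
(ψ iff ψ) iff (ψ iff ψ) = T iff T = T
φ and ψ = ½ and F = F
ψ and (φ and ψ) = F and F = F
(ψ and (φ and ψ)) iff φ = F iff ½ = ½
not ((ψ and (φ and ψ)) iff φ) = not ½ = ½
((ψ iff ψ) iff (ψ iff ψ)) implies not ((ψ and (φ and ψ)) iff φ) = T implies ½ = ½  [not T or ½]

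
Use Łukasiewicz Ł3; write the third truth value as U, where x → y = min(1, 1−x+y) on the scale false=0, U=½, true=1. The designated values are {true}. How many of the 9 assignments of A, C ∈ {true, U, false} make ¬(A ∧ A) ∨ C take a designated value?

5

Of the 9 assignments, 5 give a value in {true}.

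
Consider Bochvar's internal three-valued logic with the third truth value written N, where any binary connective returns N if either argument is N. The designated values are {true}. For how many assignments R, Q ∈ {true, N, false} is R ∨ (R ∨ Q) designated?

3

Designated under: (R=true, Q=true); (R=true, Q=false); (R=false, Q=true).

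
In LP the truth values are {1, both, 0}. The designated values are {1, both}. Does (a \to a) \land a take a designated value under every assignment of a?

No

Countermodel: a=0 gives 0, which is not designated.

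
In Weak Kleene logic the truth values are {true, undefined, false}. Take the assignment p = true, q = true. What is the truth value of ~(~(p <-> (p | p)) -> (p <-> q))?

p | p = true | true = true
p <-> (p | p) = true <-> true = true
~(p <-> (p | p)) = ~true = false
p <-> q = true <-> true = true
~(p <-> (p | p)) -> (p <-> q) = false -> true = true
~(~(p <-> (p | p)) -> (p <-> q)) = ~true = false

false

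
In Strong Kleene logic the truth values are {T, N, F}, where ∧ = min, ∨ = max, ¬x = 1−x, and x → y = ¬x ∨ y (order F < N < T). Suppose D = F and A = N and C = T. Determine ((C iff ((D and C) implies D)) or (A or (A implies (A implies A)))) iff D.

F

D and C = F and T = F
(D and C) implies D = F implies F = T
C iff ((D and C) implies D) = T iff T = T
A implies A = N implies N = N  [not N or N]
A implies (A implies A) = N implies N = N
A or (A implies (A implies A)) = N or N = N
(C iff ((D and C) implies D)) or (A or (A implies (A implies A))) = T or N = T
((C iff ((D and C) implies D)) or (A or (A implies (A implies A)))) iff D = T iff F = F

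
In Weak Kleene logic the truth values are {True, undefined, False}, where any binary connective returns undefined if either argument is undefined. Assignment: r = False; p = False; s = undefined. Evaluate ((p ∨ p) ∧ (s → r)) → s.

undefined

p ∨ p = False ∨ False = False
s → r = undefined → False = undefined  [any arg is the third value ⇒ result is the third value]
(p ∨ p) ∧ (s → r) = False ∧ undefined = undefined
((p ∨ p) ∧ (s → r)) → s = undefined → undefined = undefined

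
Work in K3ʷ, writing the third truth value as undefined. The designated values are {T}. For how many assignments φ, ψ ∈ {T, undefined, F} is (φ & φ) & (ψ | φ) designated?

Designated under: (φ=T, ψ=T); (φ=T, ψ=F).

2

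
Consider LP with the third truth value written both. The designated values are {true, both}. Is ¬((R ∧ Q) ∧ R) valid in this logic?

Countermodel: R=true, Q=true gives false, which is not designated.

No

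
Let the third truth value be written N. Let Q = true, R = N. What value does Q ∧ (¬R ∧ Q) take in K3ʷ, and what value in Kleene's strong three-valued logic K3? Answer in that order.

N; N

In K3ʷ: ¬R = ¬N = N
¬R ∧ Q = N ∧ true = N
Q ∧ (¬R ∧ Q) = true ∧ N = N
In Kleene's strong three-valued logic K3: ¬R = ¬N = N
¬R ∧ Q = N ∧ true = N
Q ∧ (¬R ∧ Q) = true ∧ N = N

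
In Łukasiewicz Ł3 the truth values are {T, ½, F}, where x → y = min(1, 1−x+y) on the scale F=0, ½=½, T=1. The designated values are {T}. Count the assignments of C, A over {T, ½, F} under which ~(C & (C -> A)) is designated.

Designated under: (C=T, A=F); (C=F, A=T); (C=F, A=½); (C=F, A=F).

4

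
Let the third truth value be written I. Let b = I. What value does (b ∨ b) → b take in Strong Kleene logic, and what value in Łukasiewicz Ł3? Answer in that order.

In Strong Kleene logic: b ∨ b = I ∨ I = I
(b ∨ b) → b = I → I = I  [¬I ∨ I]
In Łukasiewicz Ł3: b ∨ b = I ∨ I = I
(b ∨ b) → b = I → I = 1
They differ because Strong Kleene logic and Łukasiewicz Ł3 treat I differently under implication.

I; 1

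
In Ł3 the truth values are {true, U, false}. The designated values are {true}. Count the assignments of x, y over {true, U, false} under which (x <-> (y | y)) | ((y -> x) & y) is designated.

Designated under: (x=true, y=true); (x=U, y=U); (x=false, y=false).

3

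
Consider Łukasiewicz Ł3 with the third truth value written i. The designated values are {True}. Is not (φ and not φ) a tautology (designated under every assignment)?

Countermodel: φ=i gives i, which is not designated.

No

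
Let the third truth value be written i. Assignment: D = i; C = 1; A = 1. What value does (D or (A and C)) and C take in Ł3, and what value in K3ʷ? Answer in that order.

In Ł3: A and C = 1 and 1 = 1
D or (A and C) = i or 1 = 1
(D or (A and C)) and C = 1 and 1 = 1
In K3ʷ: A and C = 1 and 1 = 1
D or (A and C) = i or 1 = i
(D or (A and C)) and C = i and 1 = i
They differ because Ł3 and K3ʷ treat i differently under the binary connectives.

1; i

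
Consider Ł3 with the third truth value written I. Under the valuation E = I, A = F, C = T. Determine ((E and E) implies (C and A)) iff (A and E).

I

E and E = I and I = I
C and A = T and F = F
(E and E) implies (C and A) = I implies F = I  [min(1, 1−½+0)]
A and E = F and I = F
((E and E) implies (C and A)) iff (A and E) = I iff F = I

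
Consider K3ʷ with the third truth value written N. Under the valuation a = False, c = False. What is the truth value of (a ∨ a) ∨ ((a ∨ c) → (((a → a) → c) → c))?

True

a ∨ a = False ∨ False = False
a ∨ c = False ∨ False = False
a → a = False → False = True
(a → a) → c = True → False = False
((a → a) → c) → c = False → False = True
(a ∨ c) → (((a → a) → c) → c) = False → True = True
(a ∨ a) ∨ ((a ∨ c) → (((a → a) → c) → c)) = False ∨ True = True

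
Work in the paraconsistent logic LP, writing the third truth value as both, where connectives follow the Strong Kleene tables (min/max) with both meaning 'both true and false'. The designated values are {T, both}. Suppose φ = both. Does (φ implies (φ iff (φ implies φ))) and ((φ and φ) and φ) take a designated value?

Yes

φ implies φ = both implies both = both  [not both or both]
φ iff (φ implies φ) = both iff both = both
φ implies (φ iff (φ implies φ)) = both implies both = both
φ and φ = both and both = both
(φ and φ) and φ = both and both = both
(φ implies (φ iff (φ implies φ))) and ((φ and φ) and φ) = both and both = both
both ∈ {T, both}.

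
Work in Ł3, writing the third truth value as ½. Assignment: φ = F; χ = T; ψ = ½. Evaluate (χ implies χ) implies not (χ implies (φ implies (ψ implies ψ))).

χ implies χ = T implies T = T
ψ implies ψ = ½ implies ½ = T  [min(1, 1−½+½)]
φ implies (ψ implies ψ) = F implies T = T
χ implies (φ implies (ψ implies ψ)) = T implies T = T
not (χ implies (φ implies (ψ implies ψ))) = not T = F
(χ implies χ) implies not (χ implies (φ implies (ψ implies ψ))) = T implies F = F

F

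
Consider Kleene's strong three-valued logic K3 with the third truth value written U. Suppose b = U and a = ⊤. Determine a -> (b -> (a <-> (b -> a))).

⊤

b -> a = U -> ⊤ = ⊤  [~U | ⊤]
a <-> (b -> a) = ⊤ <-> ⊤ = ⊤
b -> (a <-> (b -> a)) = U -> ⊤ = ⊤
a -> (b -> (a <-> (b -> a))) = ⊤ -> ⊤ = ⊤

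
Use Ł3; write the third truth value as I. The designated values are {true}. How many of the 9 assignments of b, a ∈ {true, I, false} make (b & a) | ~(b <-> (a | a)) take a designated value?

Designated under: (b=true, a=true); (b=true, a=false); (b=false, a=true).

3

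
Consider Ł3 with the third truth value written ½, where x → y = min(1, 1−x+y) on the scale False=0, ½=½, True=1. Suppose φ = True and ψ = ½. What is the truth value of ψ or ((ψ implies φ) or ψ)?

ψ implies φ = ½ implies True = True
(ψ implies φ) or ψ = True or ½ = True
ψ or ((ψ implies φ) or ψ) = ½ or True = True

True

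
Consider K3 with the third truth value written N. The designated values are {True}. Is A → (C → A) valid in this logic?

Countermodel: A=N, C=True gives N, which is not designated.

No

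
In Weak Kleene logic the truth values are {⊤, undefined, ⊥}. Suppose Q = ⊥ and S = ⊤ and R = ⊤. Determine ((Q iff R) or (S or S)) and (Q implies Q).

⊤

Q iff R = ⊥ iff ⊤ = ⊥
S or S = ⊤ or ⊤ = ⊤
(Q iff R) or (S or S) = ⊥ or ⊤ = ⊤
Q implies Q = ⊥ implies ⊥ = ⊤
((Q iff R) or (S or S)) and (Q implies Q) = ⊤ and ⊤ = ⊤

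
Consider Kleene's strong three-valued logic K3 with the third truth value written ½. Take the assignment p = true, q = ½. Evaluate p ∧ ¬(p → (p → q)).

½

p → q = true → ½ = ½  [¬true ∨ ½]
p → (p → q) = true → ½ = ½
¬(p → (p → q)) = ¬½ = ½
p ∧ ¬(p → (p → q)) = true ∧ ½ = ½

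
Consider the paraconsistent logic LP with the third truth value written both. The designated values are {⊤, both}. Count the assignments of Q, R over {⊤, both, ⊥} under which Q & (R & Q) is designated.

Designated under: (Q=⊤, R=⊤); (Q=⊤, R=both); (Q=both, R=⊤); (Q=both, R=both).

4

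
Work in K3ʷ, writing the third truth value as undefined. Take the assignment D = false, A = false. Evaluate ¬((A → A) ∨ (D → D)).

false

A → A = false → false = true
D → D = false → false = true
(A → A) ∨ (D → D) = true ∨ true = true
¬((A → A) ∨ (D → D)) = ¬true = false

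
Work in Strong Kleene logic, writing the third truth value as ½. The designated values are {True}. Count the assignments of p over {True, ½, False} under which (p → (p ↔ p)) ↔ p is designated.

1

p=True: True ✓
p=½: ½ ·
p=False: False ·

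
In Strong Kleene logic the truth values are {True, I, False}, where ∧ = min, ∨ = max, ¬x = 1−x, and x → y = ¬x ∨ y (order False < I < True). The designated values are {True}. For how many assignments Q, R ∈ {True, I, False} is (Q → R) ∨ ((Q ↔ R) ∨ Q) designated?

Of the 9 assignments, 7 give a value in {True}.

7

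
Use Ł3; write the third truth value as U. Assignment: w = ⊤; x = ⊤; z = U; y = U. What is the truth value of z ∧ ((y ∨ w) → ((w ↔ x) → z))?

y ∨ w = U ∨ ⊤ = ⊤
w ↔ x = ⊤ ↔ ⊤ = ⊤
(w ↔ x) → z = ⊤ → U = U  [min(1, 1−1+½)]
(y ∨ w) → ((w ↔ x) → z) = ⊤ → U = U
z ∧ ((y ∨ w) → ((w ↔ x) → z)) = U ∧ U = U

U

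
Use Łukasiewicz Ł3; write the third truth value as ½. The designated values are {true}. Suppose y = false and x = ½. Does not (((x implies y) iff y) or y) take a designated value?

No

x implies y = ½ implies false = ½  [min(1, 1−½+0)]
(x implies y) iff y = ½ iff false = ½
((x implies y) iff y) or y = ½ or false = ½
not (((x implies y) iff y) or y) = not ½ = ½
½ ∉ {true}.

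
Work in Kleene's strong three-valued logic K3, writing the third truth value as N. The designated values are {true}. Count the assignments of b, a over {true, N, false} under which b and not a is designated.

Designated under: (b=true, a=false).

1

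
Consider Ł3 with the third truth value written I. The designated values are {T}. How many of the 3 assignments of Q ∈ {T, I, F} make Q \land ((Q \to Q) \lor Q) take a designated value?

Q=T: T ✓
Q=I: I ·
Q=F: F ·

1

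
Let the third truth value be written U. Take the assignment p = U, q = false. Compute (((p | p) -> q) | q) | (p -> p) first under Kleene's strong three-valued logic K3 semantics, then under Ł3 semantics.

U; true

In Kleene's strong three-valued logic K3: p | p = U | U = U
(p | p) -> q = U -> false = U
((p | p) -> q) | q = U | false = U
p -> p = U -> U = U
(((p | p) -> q) | q) | (p -> p) = U | U = U
In Ł3: p | p = U | U = U
(p | p) -> q = U -> false = U  [min(1, 1−½+0)]
((p | p) -> q) | q = U | false = U
p -> p = U -> U = true
(((p | p) -> q) | q) | (p -> p) = U | true = true
They differ because Kleene's strong three-valued logic K3 and Ł3 treat U differently under implication.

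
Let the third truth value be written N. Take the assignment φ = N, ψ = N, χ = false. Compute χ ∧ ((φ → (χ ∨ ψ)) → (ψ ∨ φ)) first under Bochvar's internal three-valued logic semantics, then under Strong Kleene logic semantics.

In Bochvar's internal three-valued logic: χ ∨ ψ = false ∨ N = N
φ → (χ ∨ ψ) = N → N = N
ψ ∨ φ = N ∨ N = N
(φ → (χ ∨ ψ)) → (ψ ∨ φ) = N → N = N
χ ∧ ((φ → (χ ∨ ψ)) → (ψ ∨ φ)) = false ∧ N = N
In Strong Kleene logic: χ ∨ ψ = false ∨ N = N
φ → (χ ∨ ψ) = N → N = N  [¬N ∨ N]
ψ ∨ φ = N ∨ N = N
(φ → (χ ∨ ψ)) → (ψ ∨ φ) = N → N = N
χ ∧ ((φ → (χ ∨ ψ)) → (ψ ∨ φ)) = false ∧ N = false
They differ because Bochvar's internal three-valued logic and Strong Kleene logic treat N differently under the binary connectives.

N; false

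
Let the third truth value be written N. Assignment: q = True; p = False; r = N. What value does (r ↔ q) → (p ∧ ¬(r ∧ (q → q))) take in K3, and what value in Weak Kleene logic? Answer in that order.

In K3: r ↔ q = N ↔ True = N
q → q = True → True = True
r ∧ (q → q) = N ∧ True = N
¬(r ∧ (q → q)) = ¬N = N
p ∧ ¬(r ∧ (q → q)) = False ∧ N = False
(r ↔ q) → (p ∧ ¬(r ∧ (q → q))) = N → False = N  [¬N ∨ False]
In Weak Kleene logic: r ↔ q = N ↔ True = N
q → q = True → True = True
r ∧ (q → q) = N ∧ True = N
¬(r ∧ (q → q)) = ¬N = N
p ∧ ¬(r ∧ (q → q)) = False ∧ N = N
(r ↔ q) → (p ∧ ¬(r ∧ (q → q))) = N → N = N  [any arg is the third value ⇒ result is the third value]

N; N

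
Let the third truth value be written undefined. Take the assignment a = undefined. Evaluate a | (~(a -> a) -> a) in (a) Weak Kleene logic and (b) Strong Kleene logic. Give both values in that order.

undefined; undefined

In Weak Kleene logic: a -> a = undefined -> undefined = undefined  [any arg is the third value ⇒ result is the third value]
~(a -> a) = ~undefined = undefined
~(a -> a) -> a = undefined -> undefined = undefined
a | (~(a -> a) -> a) = undefined | undefined = undefined
In Strong Kleene logic: a -> a = undefined -> undefined = undefined
~(a -> a) = ~undefined = undefined
~(a -> a) -> a = undefined -> undefined = undefined
a | (~(a -> a) -> a) = undefined | undefined = undefined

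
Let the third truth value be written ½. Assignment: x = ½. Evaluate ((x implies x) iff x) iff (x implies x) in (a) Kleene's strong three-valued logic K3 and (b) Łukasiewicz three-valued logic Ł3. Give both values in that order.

½; ½

In Kleene's strong three-valued logic K3: x implies x = ½ implies ½ = ½
(x implies x) iff x = ½ iff ½ = ½
x implies x = ½ implies ½ = ½
((x implies x) iff x) iff (x implies x) = ½ iff ½ = ½
In Łukasiewicz three-valued logic Ł3: x implies x = ½ implies ½ = 1
(x implies x) iff x = 1 iff ½ = ½
x implies x = ½ implies ½ = 1
((x implies x) iff x) iff (x implies x) = ½ iff 1 = ½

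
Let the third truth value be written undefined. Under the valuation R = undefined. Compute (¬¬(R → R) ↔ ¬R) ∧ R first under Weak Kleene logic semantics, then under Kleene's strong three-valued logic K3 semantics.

undefined; undefined

In Weak Kleene logic: R → R = undefined → undefined = undefined  [any arg is the third value ⇒ result is the third value]
¬(R → R) = ¬undefined = undefined
¬¬(R → R) = ¬undefined = undefined
¬R = ¬undefined = undefined
¬¬(R → R) ↔ ¬R = undefined ↔ undefined = undefined
(¬¬(R → R) ↔ ¬R) ∧ R = undefined ∧ undefined = undefined
In Kleene's strong three-valued logic K3: R → R = undefined → undefined = undefined  [¬undefined ∨ undefined]
¬(R → R) = ¬undefined = undefined
¬¬(R → R) = ¬undefined = undefined
¬R = ¬undefined = undefined
¬¬(R → R) ↔ ¬R = undefined ↔ undefined = undefined
(¬¬(R → R) ↔ ¬R) ∧ R = undefined ∧ undefined = undefined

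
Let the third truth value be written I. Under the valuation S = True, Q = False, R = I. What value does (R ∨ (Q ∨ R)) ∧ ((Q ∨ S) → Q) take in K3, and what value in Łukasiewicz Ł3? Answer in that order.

False; False

In K3: Q ∨ R = False ∨ I = I
R ∨ (Q ∨ R) = I ∨ I = I
Q ∨ S = False ∨ True = True
(Q ∨ S) → Q = True → False = False
(R ∨ (Q ∨ R)) ∧ ((Q ∨ S) → Q) = I ∧ False = False
In Łukasiewicz Ł3: Q ∨ R = False ∨ I = I
R ∨ (Q ∨ R) = I ∨ I = I
Q ∨ S = False ∨ True = True
(Q ∨ S) → Q = True → False = False
(R ∨ (Q ∨ R)) ∧ ((Q ∨ S) → Q) = I ∧ False = False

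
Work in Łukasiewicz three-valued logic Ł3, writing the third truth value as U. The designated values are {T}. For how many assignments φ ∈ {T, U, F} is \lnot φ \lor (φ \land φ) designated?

2

φ=T: T ✓
φ=U: U ·
φ=F: T ✓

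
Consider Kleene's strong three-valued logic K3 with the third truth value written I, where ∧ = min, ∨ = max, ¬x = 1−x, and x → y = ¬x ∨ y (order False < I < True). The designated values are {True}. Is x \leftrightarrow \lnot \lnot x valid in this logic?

Countermodel: x=I gives I, which is not designated.

No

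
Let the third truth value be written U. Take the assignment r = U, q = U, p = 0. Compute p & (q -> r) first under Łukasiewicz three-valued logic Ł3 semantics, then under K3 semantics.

In Łukasiewicz three-valued logic Ł3: q -> r = U -> U = 1
p & (q -> r) = 0 & 1 = 0
In K3: q -> r = U -> U = U
p & (q -> r) = 0 & U = 0

0; 0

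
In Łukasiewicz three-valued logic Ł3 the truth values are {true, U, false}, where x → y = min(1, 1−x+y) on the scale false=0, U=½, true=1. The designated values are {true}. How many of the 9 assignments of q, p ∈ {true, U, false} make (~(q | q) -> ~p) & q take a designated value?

3

Designated under: (q=true, p=true); (q=true, p=U); (q=true, p=false).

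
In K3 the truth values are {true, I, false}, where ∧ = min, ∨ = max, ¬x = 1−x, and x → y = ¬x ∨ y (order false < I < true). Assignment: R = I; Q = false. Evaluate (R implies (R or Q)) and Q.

false

R or Q = I or false = I
R implies (R or Q) = I implies I = I  [not I or I]
(R implies (R or Q)) and Q = I and false = false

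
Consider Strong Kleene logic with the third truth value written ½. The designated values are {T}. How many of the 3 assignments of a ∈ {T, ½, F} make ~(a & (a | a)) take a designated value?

1

a=T: F ·
a=½: ½ ·
a=F: T ✓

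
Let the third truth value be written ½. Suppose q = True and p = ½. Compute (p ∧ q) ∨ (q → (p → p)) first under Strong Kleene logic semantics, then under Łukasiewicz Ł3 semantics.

½; True

In Strong Kleene logic: p ∧ q = ½ ∧ True = ½
p → p = ½ → ½ = ½  [¬½ ∨ ½]
q → (p → p) = True → ½ = ½
(p ∧ q) ∨ (q → (p → p)) = ½ ∨ ½ = ½
In Łukasiewicz Ł3: p ∧ q = ½ ∧ True = ½
p → p = ½ → ½ = True  [min(1, 1−½+½)]
q → (p → p) = True → True = True
(p ∧ q) ∨ (q → (p → p)) = ½ ∨ True = True
They differ because Strong Kleene logic and Łukasiewicz Ł3 treat ½ differently under implication.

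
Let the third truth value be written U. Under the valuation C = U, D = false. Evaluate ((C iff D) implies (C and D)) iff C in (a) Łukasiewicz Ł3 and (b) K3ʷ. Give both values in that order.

true; U

In Łukasiewicz Ł3: C iff D = U iff false = U
C and D = U and false = false
(C iff D) implies (C and D) = U implies false = U
((C iff D) implies (C and D)) iff C = U iff U = true
In K3ʷ: C iff D = U iff false = U
C and D = U and false = U
(C iff D) implies (C and D) = U implies U = U  [any arg is the third value ⇒ result is the third value]
((C iff D) implies (C and D)) iff C = U iff U = U
They differ because Łukasiewicz Ł3 and K3ʷ treat U differently under the binary connectives.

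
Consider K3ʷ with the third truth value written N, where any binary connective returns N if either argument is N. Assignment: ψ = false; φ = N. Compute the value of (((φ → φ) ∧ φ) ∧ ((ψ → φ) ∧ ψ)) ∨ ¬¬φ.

N

φ → φ = N → N = N  [any arg is the third value ⇒ result is the third value]
(φ → φ) ∧ φ = N ∧ N = N
ψ → φ = false → N = N
(ψ → φ) ∧ ψ = N ∧ false = N
((φ → φ) ∧ φ) ∧ ((ψ → φ) ∧ ψ) = N ∧ N = N
¬φ = ¬N = N
¬¬φ = ¬N = N
(((φ → φ) ∧ φ) ∧ ((ψ → φ) ∧ ψ)) ∨ ¬¬φ = N ∨ N = N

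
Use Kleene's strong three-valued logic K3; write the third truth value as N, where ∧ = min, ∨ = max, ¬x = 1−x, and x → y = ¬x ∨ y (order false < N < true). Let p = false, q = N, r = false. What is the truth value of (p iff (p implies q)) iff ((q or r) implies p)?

p implies q = false implies N = true
p iff (p implies q) = false iff true = false
q or r = N or false = N
(q or r) implies p = N implies false = N
(p iff (p implies q)) iff ((q or r) implies p) = false iff N = N

N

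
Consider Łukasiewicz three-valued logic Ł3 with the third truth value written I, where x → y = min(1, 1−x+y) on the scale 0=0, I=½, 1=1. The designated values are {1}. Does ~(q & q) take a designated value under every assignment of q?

Countermodel: q=1 gives 0, which is not designated.

No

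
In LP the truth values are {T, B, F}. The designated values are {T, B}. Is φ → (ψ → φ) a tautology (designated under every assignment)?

Yes

Every assignment of φ, ψ over {T, B, F} gives a value in {T, B}.
In particular, with φ=B, ψ=B: φ → (ψ → φ) = B.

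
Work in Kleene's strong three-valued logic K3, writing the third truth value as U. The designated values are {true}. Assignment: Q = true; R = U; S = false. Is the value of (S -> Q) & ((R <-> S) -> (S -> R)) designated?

S -> Q = false -> true = true
R <-> S = U <-> false = U
S -> R = false -> U = true  [~false | U]
(R <-> S) -> (S -> R) = U -> true = true
(S -> Q) & ((R <-> S) -> (S -> R)) = true & true = true
true ∈ {true}.

Yes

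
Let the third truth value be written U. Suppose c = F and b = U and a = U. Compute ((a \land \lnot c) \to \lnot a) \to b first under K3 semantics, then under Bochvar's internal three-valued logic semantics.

U; U

In K3: \lnot c = \lnot F = T
a \land \lnot c = U \land T = U
\lnot a = \lnot U = U
(a \land \lnot c) \to \lnot a = U \to U = U
((a \land \lnot c) \to \lnot a) \to b = U \to U = U
In Bochvar's internal three-valued logic: \lnot c = \lnot F = T
a \land \lnot c = U \land T = U
\lnot a = \lnot U = U
(a \land \lnot c) \to \lnot a = U \to U = U  [any arg is the third value ⇒ result is the third value]
((a \land \lnot c) \to \lnot a) \to b = U \to U = U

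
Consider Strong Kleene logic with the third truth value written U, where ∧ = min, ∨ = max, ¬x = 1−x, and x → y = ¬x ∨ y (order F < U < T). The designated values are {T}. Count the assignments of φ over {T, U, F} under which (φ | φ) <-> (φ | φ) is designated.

φ=T: T ✓
φ=U: U ·
φ=F: T ✓

2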